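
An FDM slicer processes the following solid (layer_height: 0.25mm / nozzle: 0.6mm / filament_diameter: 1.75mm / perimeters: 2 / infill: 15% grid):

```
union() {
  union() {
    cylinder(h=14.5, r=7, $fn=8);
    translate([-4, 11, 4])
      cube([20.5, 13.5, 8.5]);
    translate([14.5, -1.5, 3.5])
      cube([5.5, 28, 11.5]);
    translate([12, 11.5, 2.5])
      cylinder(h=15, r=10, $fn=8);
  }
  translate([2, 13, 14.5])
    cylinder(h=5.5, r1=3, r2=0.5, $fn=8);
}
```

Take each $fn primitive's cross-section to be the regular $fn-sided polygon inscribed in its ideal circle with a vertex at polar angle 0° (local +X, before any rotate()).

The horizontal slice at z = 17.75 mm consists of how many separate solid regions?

1

At z = 17.75 mm: the cylinder is not intersected at this z (z outside [0, 14.5]); the cube at (-4, 11) is absent (z outside [4, 12.5]); the cube at (14.5, -1.5) does not reach this height (z outside [3.5, 15]); the cylinder at (12, 11.5) is not intersected at this z (z outside [2.5, 17.5]); Combining (union): nothing is present at this height; the cone at (2, 13) (r1=3→r2=0.5) has section circumradius 1.523 here — a regular 8-gon; Taking the union: only the cone at (2, 13) is present, so the union is just that shape — 1 connected region. The result has 1 disconnected region.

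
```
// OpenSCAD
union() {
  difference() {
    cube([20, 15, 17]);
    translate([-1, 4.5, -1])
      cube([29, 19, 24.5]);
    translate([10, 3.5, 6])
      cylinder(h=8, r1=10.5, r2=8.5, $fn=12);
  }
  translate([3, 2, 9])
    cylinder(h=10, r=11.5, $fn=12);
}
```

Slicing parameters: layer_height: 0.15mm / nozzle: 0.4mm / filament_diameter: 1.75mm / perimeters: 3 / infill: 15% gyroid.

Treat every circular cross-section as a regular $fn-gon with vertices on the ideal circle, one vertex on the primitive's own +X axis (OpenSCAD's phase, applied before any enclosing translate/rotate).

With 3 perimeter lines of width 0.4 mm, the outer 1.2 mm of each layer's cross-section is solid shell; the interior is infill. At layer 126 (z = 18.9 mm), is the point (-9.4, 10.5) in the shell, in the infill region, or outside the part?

At z = 18.9 mm: the cube is not intersected at this z (z outside [0, 17]); the 29×19 cube at (-1, 4.5) contributes its full rectangle; the cone at (10, 3.5) is absent (z outside [6, 14]); Taking the first minus the rest: the first operand is absent here, so nothing remains; the r=11.5 cylinder at (3, 2) contributes a regular 12-gon of circumradius 11.5; Merging all regions: only the r=11.5 cylinder at (3, 2) is present, so the union is just that shape — 1 connected region. Overall, the cross-section is a single solid region. The nearest boundary edge runs (-2.75, 11.96)→(-6.96, 7.75); distance from the point to it = 3.67 mm. The point is not inside any of the regions above, so it lies outside the cross-section (3.67 mm from the nearest boundary).

outside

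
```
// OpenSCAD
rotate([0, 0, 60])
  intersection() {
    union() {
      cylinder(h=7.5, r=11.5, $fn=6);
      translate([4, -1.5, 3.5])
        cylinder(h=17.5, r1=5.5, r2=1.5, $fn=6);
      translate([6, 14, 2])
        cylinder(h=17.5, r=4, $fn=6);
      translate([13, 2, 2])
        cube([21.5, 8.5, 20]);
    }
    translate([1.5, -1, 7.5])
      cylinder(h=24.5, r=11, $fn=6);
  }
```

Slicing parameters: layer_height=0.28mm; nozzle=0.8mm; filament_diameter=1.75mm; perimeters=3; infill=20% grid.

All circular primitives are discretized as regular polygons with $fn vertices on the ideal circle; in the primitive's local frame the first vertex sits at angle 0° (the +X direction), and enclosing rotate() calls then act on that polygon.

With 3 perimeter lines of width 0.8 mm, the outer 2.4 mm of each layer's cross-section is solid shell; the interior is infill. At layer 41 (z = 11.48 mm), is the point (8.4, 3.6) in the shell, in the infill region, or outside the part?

At z = 11.48 mm: the cylinder is not intersected at this z (z outside [0, 7.5]); the cone at (4, -1.5) (r1=5.5→r2=1.5) has section circumradius 3.676 here — a regular 6-gon; the r=4 cylinder at (6, 14) contributes a regular 6-gon of circumradius 4; the 21.5×8.5 cube at (13, 2) contributes its full rectangle; Taking the union: the 3 present regions are separate (no shared area or edge), so areas and boundary lengths simply add and each stays a separate island — 3 connected regions; the cylinder at (1.5, -1): section is a regular 6-gon, circumradius r=11; After intersecting: the r=11 cylinder at (1.5, -1) partially overlaps the result so far; clipping to the common part keeps 35.11 mm² — 1 connected region; (whole slice rotated 60° about Z — lengths, areas and connectivity unchanged). Overall, the cross-section is a single solid region. Undo the 60° rotation: the query point maps to (7.318, -5.475) in the un-rotated model frame. The nearest boundary edge runs (7.68, -1.50)→(5.84, -4.68); distance from the point to it = 1.68 mm. The point is not inside any of the regions above, so it lies outside the cross-section (1.68 mm from the nearest boundary).

outside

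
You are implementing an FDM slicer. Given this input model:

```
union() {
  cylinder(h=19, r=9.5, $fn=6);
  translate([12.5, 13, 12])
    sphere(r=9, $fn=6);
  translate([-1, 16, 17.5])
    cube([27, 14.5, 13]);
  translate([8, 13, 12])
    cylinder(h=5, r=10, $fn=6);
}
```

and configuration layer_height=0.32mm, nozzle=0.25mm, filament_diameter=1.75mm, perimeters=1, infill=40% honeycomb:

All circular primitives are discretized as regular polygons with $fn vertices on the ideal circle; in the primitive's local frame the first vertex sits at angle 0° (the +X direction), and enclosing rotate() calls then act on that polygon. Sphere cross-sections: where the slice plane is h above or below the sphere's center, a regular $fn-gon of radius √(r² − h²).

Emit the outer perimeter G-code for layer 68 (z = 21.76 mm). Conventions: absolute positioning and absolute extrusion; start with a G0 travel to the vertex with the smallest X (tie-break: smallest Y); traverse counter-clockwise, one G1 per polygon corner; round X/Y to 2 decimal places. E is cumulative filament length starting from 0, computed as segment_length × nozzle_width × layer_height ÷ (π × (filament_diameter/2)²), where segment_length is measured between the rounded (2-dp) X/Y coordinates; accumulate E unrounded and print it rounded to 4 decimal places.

G0 X-1.00 Y16.00 Z21.76
G1 X26.00 Y16.00 E0.8980
G1 X26.00 Y30.50 E1.3803
G1 X-1.00 Y30.50 E2.2783
G1 X-1.00 Y16.00 E2.7606

At z = 21.76 mm: the cylinder is absent (z outside [0, 19]); the sphere at (12.5, 13) is not intersected at this z (|z−center|=9.760 > r=9); the cube at (-1, 16) (footprint 27×14.5) is included at this height; the cylinder at (8, 13) is not intersected at this z (z outside [12, 17]); Combining (union): only the 27×14.5 cube at (-1, 16) is present, so the union is just that shape — 1 connected region. The outline is a single polygon with 4 vertices. Extrusion per mm of travel: 0.25 × 0.32 / (π × 0.875²) = 0.033260. Accumulating E over each segment gives final E = 2.7606.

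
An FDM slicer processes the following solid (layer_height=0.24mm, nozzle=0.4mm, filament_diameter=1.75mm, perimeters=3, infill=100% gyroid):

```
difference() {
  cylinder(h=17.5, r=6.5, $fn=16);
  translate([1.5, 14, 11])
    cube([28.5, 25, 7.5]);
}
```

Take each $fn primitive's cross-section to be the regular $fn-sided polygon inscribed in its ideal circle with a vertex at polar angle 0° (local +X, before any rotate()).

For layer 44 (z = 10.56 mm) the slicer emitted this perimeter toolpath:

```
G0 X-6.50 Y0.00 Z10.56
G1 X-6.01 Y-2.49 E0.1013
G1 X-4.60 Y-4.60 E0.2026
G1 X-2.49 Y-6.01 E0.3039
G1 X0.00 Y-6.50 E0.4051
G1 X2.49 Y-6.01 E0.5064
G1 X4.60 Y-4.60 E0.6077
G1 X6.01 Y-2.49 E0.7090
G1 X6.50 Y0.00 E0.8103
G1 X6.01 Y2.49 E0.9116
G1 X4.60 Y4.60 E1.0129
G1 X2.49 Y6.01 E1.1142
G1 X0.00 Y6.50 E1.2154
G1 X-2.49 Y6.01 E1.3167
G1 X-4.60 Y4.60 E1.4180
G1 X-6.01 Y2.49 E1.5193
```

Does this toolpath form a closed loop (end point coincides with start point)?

Start point (G0): (-6.50, 0.00). End point (last G1): the path does not return to the start — open.

no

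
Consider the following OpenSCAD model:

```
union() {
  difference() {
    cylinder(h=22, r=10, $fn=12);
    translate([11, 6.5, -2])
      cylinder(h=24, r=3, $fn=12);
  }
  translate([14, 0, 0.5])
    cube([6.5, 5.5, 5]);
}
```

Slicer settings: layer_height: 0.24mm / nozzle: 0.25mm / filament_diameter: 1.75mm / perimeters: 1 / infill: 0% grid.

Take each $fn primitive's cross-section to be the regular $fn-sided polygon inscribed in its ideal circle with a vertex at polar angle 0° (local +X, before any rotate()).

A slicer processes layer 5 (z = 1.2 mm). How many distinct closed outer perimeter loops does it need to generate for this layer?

2

At z = 1.2 mm: the r=10 cylinder gives a regular 12-gon of circumradius 10 (constant along its height); the cylinder at (11, 6.5): section is a regular 12-gon, circumradius r=3; Subtracting the remaining from the first: starting from the r=10 cylinder, the r=3 cylinder at (11, 6.5) partially overlaps it — only the 0.09 mm² overlap (of its 27.00 mm²) is removed, clipping the outline — 1 connected region; the cube at (14, 0) (footprint 6.5×5.5) is included at this height; Taking the union: the 2 present regions are separate (no shared area or edge), so areas and boundary lengths simply add and each stays a separate island — 2 connected regions. The result has 2 disconnected regions.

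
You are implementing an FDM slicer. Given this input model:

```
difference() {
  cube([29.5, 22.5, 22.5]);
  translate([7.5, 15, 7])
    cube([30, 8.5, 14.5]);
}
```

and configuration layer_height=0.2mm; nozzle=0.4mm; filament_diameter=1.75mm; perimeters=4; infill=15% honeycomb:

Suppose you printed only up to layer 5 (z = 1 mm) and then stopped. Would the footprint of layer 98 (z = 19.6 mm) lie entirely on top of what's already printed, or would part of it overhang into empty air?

Compare the two slices. At z = 1: the cube is present — its section is the full 29.5×22.5 rectangle (area 663.75 mm²); the cube at (7.5, 15) does not reach this height (z outside [7, 21.5]); Taking the first minus the rest: none of the subtracted shapes is present at this height, so the 29.5×22.5 cube is unchanged — area = 663.75 mm². At z = 19.6: the 29.5×22.5 cube contributes its full rectangle (area 663.75 mm²); the cube at (7.5, 15) is present — its section is the full 30×8.5 rectangle (area 255.00 mm²); Taking the first minus the rest: starting from the 29.5×22.5 cube (663.75 mm²), the 30×8.5 cube at (7.5, 15) partially overlaps it — only the 165.00 mm² overlap (of its 255.00 mm²) is removed, clipping the outline — area = 498.75 mm². Checking containment: the cross-section at z = 19.6 is a subset of the cross-section at z = 1.

entirely on top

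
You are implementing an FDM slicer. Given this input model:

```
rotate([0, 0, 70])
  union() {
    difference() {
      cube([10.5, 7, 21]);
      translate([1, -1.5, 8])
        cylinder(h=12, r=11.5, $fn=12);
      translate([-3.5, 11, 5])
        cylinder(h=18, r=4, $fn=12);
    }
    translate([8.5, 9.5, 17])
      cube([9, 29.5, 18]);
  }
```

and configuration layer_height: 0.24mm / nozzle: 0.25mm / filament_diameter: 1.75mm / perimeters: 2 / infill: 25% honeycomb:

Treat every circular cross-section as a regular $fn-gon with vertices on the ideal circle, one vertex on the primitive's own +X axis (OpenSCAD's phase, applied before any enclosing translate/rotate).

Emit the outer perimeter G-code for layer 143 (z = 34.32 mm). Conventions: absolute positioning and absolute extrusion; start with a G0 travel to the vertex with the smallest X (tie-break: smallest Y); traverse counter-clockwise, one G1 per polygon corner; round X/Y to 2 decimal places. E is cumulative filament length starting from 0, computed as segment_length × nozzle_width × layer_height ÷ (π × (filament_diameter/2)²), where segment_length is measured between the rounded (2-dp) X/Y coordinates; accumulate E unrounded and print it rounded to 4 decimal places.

G0 X-33.74 Y21.33 Z34.32
G1 X-6.02 Y11.24 E0.7359
G1 X-2.94 Y19.69 E0.9602
G1 X-30.66 Y29.78 E1.6961
G1 X-33.74 Y21.33 E1.9204

At z = 34.32 mm: the cube is not intersected at this z (z outside [0, 21]); the cylinder at (1, -1.5) is not intersected at this z (z outside [8, 20]); the cylinder at (-3.5, 11) is absent (z outside [5, 23]); After the difference (first − rest): the first operand is absent here, so nothing remains; the 9×29.5 cube at (8.5, 9.5) contributes its full rectangle; Combining (union): only the 9×29.5 cube at (8.5, 9.5) is present, so the union is just that shape — 1 connected region; (whole slice rotated 70° about Z — lengths, areas and connectivity unchanged). The outline is a single polygon with 4 vertices. Extrusion per mm of travel: 0.25 × 0.24 / (π × 0.875²) = 0.024945. Accumulating E over each segment gives final E = 1.9204.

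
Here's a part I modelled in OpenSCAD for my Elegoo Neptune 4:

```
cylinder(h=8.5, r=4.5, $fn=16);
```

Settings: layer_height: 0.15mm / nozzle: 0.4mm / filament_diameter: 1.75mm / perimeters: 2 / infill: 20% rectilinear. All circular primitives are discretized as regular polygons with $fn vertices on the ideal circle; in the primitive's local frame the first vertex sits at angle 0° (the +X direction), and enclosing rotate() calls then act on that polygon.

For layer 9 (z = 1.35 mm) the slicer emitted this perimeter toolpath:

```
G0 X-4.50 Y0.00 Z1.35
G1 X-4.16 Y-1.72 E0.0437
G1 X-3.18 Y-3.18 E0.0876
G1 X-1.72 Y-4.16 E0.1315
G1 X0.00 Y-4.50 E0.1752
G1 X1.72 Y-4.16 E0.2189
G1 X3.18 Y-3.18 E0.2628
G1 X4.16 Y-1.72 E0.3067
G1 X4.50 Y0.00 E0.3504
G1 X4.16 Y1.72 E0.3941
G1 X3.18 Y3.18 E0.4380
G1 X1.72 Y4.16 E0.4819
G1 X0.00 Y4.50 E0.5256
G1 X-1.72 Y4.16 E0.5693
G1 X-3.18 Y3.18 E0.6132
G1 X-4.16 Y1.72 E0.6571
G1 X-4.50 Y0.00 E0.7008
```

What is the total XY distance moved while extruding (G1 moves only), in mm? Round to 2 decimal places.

28.09 mm

Sum the Euclidean lengths of each G1 segment: total = 28.09 mm.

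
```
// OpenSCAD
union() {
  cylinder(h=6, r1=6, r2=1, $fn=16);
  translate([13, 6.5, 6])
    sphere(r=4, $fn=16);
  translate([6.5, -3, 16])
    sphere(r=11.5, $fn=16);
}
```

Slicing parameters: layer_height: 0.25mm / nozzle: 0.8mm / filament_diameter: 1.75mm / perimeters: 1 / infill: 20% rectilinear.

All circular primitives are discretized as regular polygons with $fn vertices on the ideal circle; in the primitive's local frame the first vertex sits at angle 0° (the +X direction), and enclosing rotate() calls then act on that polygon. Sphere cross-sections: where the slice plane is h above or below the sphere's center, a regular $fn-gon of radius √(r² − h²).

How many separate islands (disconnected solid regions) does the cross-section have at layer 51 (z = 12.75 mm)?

1

At z = 12.75 mm: the cone does not reach this height (z outside [0, 6]); the sphere at (13, 6.5) is not intersected at this z (|z−center|=6.750 > r=4); the r=11.5 sphere at (6.5, -3) contributes a regular 16-gon of circumradius √(11.5²−3.25²) = 11.031; Taking the union: only the r=11.5 sphere at (6.5, -3) is present, so the union is just that shape — 1 connected region. Overall, the cross-section is a single solid region. Island count = 1.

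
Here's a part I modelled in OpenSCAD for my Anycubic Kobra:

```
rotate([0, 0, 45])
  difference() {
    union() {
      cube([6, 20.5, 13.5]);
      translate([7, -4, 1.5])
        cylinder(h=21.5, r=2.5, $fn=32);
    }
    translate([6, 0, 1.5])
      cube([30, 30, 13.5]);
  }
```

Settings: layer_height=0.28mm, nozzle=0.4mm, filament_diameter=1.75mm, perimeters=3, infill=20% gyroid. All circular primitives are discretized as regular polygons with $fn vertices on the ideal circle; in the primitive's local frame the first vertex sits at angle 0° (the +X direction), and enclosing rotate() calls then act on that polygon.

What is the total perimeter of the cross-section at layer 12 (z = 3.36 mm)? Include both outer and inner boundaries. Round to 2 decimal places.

68.68 mm

At z = 3.36 mm: the cube (footprint 6×20.5) is included at this height (perimeter 53.00 mm); the r=2.5 cylinder at (7, -4) gives a regular 32-gon of circumradius 2.5 (constant along its height) (perimeter = 2·32·2.500·sin(180°/32) = 15.68 mm); Merging all regions: the 2 present regions are separate (no shared area or edge), so areas and boundary lengths simply add and each stays a separate island — boundary = 68.68 mm; the 30×30 cube at (6, 0) contributes its full rectangle (perimeter 120.00 mm); After the difference (first − rest): starting from that combined region, the 30×30 cube at (6, 0) misses the remaining region (no effect) — boundary = 68.68 mm; (whole slice rotated 45° about Z — lengths, areas and connectivity unchanged). Overall, the cross-section has 2 separate islands. Total boundary length (outer) = 68.68 mm.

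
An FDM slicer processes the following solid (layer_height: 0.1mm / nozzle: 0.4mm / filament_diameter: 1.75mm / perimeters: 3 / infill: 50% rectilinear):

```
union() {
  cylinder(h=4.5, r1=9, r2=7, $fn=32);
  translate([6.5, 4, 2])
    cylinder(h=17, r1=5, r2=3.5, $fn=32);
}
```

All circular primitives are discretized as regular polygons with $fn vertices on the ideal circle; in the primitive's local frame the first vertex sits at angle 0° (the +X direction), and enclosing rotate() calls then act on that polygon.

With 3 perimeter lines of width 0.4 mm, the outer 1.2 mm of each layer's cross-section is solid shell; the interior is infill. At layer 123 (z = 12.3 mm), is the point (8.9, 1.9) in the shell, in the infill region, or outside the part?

At z = 12.3 mm: the cone is not intersected at this z (z outside [0, 4.5]); the cone at (6.5, 4): at t=0.606 of its height the radius interpolates to r₁+(r₂−r₁)t = 4.091, giving a regular 32-gon of that circumradius; Merging all regions: only the cone at (6.5, 4) is present, so the union is just that shape — 1 connected region. Overall, the cross-section is a single solid region. The nearest boundary edge runs (9.39, 1.11)→(9.90, 1.73); distance from the point to it = 0.88 mm. The point is inside the cross-section, 0.88 mm from the nearest boundary — within the 1.2 mm shell band (3 × 0.4).

shell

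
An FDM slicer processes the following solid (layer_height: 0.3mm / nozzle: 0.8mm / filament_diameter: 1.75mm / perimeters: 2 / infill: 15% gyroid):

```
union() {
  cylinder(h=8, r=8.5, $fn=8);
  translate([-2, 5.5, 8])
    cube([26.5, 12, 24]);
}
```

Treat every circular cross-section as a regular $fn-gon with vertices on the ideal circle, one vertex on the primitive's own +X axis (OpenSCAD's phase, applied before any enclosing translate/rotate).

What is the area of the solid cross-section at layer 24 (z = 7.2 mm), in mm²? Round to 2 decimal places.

At z = 7.2 mm: the r=8.5 cylinder contributes a regular 8-gon of circumradius 8.5 (area = (8/2)·8.500²·sin(360°/8) = 204.35 mm²); the cube at (-2, 5.5) is absent (z outside [8, 32]); Taking the union: only the r=8.5 cylinder is present, so the union is just that shape — area = 204.35 mm². Overall, the cross-section is a single solid region. Net area = 204.35 mm².

204.35 mm²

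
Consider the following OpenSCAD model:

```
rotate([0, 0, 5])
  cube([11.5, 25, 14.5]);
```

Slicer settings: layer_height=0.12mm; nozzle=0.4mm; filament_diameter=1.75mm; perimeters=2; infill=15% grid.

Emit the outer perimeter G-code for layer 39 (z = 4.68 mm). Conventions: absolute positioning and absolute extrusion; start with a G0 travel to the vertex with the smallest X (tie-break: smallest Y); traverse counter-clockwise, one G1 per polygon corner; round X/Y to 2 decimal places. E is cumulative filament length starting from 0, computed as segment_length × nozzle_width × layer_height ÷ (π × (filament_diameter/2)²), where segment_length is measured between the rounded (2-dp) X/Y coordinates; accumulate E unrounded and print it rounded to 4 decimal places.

G0 X-2.18 Y24.90 Z4.68
G1 X0.00 Y0.00 E0.4988
G1 X11.46 Y1.00 E0.7284
G1 X9.28 Y25.91 E1.2274
G1 X-2.18 Y24.90 E1.4570

At z = 4.68 mm: the 11.5×25 cube contributes its full rectangle; (whole slice rotated 5° about Z — lengths, areas and connectivity unchanged). The outline is a single polygon with 4 vertices. Extrusion per mm of travel: 0.4 × 0.12 / (π × 0.875²) = 0.019956. Accumulating E over each segment gives final E = 1.4570.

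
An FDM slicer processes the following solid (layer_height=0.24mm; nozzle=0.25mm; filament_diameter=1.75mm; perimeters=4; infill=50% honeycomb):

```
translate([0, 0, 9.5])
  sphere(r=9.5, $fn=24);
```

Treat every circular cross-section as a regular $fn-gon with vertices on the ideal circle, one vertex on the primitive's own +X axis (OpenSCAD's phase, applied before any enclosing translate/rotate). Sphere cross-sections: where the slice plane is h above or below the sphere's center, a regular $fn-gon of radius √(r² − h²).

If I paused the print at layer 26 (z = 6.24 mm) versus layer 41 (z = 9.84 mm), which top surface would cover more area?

layer 41 (z = 9.84 mm)

Layer 26 (z = 6.24): the r=9.5 sphere contributes a regular 24-gon of circumradius √(9.5²−3.26²) = 8.923 (area = (24/2)·8.923²·sin(360°/24) = 247.29 mm²). So its area = 247.29 mm². Layer 41 (z = 9.84): the r=9.5 sphere contributes a regular 24-gon of circumradius √(9.5²−0.34²) = 9.494 (area = (24/2)·9.494²·sin(360°/24) = 279.94 mm²). So its area = 279.94 mm². Layer 41 is larger (279.94 vs 247.29 mm²).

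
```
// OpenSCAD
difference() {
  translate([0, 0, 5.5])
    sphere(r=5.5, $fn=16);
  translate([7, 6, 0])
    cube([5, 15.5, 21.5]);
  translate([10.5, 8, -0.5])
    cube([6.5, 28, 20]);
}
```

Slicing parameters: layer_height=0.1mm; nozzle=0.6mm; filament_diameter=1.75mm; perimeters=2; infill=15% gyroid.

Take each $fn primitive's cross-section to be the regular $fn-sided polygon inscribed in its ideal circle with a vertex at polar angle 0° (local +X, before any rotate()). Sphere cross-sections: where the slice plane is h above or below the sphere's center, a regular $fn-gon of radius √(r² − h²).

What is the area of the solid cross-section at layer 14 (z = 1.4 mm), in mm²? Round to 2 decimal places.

41.15 mm²

At z = 1.4 mm: the r=5.5 sphere contributes a regular 16-gon of circumradius √(5.5²−4.1²) = 3.666 (area = (16/2)·3.666²·sin(360°/16) = 41.15 mm²); the cube at (7, 6) is present — its section is the full 5×15.5 rectangle (area 77.50 mm²); the 6.5×28 cube at (10.5, 8) contributes its full rectangle (area 182.00 mm²); Taking the first minus the rest: starting from the r=5.5 sphere (41.15 mm²), the 5×15.5 cube at (7, 6) misses the remaining region (no effect); the 6.5×28 cube at (10.5, 8) misses the remaining region (no effect) — area = 41.15 mm². Overall, the cross-section is a single solid region. Net area = 41.15 mm².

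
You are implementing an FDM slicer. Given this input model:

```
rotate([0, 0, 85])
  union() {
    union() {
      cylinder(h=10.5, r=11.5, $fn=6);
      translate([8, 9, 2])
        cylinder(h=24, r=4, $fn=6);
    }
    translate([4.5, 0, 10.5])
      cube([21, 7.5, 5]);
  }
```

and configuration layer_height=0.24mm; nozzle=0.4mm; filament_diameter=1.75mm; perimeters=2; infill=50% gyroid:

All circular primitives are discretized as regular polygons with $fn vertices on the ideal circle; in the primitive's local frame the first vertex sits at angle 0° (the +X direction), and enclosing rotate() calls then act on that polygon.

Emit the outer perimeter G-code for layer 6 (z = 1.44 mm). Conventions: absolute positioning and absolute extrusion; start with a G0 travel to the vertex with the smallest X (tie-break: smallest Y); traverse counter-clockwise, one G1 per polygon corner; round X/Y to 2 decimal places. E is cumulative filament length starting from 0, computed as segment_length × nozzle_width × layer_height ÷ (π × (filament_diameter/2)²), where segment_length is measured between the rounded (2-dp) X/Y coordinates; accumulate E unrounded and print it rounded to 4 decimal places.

At z = 1.44 mm: the r=11.5 cylinder contributes a regular 6-gon of circumradius 11.5; the cylinder at (8, 9) does not reach this height (z outside [2, 26]); Combining (union): only the r=11.5 cylinder is present, so the union is just that shape — 1 connected region; the cube at (4.5, 0) is absent (z outside [10.5, 15.5]); Taking the union: only the result so far is present, so the union is just that shape — 1 connected region; (rotated 85° about Z; rotation is an isometry so areas/perimeters/island counts are preserved). The outline is a single polygon with 6 vertices. Extrusion per mm of travel: 0.4 × 0.24 / (π × 0.875²) = 0.039912. Accumulating E over each segment gives final E = 2.7542.

G0 X-10.42 Y-4.86 Z1.44
G1 X-1.00 Y-11.46 E0.4591
G1 X9.42 Y-6.60 E0.9180
G1 X10.42 Y4.86 E1.3771
G1 X1.00 Y11.46 E1.8362
G1 X-9.42 Y6.60 E2.2951
G1 X-10.42 Y-4.86 E2.7542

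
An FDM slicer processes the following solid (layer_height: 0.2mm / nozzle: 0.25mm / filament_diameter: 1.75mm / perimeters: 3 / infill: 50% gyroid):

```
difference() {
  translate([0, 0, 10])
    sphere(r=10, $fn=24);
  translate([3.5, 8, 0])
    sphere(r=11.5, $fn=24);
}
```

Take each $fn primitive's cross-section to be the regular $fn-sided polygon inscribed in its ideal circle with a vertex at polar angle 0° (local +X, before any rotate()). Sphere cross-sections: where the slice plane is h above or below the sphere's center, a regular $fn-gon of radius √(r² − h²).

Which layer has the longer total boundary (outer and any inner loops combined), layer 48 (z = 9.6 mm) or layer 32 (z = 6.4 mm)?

layer 48 (z = 9.6 mm)

Layer 48 (z = 9.6): the sphere: section is a regular 24-gon, circumradius = √(r²−h²) = √(10²−0.4²) = 9.992 (perimeter = 2·24·9.992·sin(180°/24) = 62.60 mm); the r=11.5 sphere at (3.5, 8) contributes a regular 24-gon of circumradius √(11.5²−9.6²) = 6.332 (perimeter = 2·24·6.332·sin(180°/24) = 39.67 mm); Taking the first minus the rest: starting from the r=10 sphere, the r=11.5 sphere at (3.5, 8) partially overlaps it — only the 68.50 mm² overlap (of its 124.51 mm²) is removed, clipping the outline — boundary = 67.01 mm. So its perimeter = 67.01 mm. Layer 32 (z = 6.4): the sphere: section is a regular 24-gon, circumradius = √(r²−h²) = √(10²−3.6²) = 9.330 (perimeter = 2·24·9.330·sin(180°/24) = 58.45 mm); the sphere at (3.5, 8): section is a regular 24-gon, circumradius = √(r²−h²) = √(11.5²−6.4²) = 9.555 (perimeter = 2·24·9.555·sin(180°/24) = 59.86 mm); Subtracting the remaining from the first: starting from the r=10 sphere, the r=11.5 sphere at (3.5, 8) partially overlaps it — only the 119.00 mm² overlap (of its 283.53 mm²) is removed, clipping the outline — boundary = 58.15 mm. So its perimeter = 58.15 mm. Layer 48 is larger (67.01 vs 58.15 mm).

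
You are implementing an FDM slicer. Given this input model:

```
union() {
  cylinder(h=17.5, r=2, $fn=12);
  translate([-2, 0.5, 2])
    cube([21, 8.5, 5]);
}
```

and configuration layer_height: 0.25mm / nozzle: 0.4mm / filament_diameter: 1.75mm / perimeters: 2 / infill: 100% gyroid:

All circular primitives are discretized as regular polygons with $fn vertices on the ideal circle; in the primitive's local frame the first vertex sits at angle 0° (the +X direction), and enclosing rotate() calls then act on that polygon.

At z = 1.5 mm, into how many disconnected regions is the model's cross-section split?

At z = 1.5 mm: the r=2 cylinder contributes a regular 12-gon of circumradius 2; the cube at (-2, 0.5) is not intersected at this z (z outside [2, 7]); Combining (union): only the r=2 cylinder is present, so the union is just that shape — 1 connected region. The result has 1 disconnected region.

1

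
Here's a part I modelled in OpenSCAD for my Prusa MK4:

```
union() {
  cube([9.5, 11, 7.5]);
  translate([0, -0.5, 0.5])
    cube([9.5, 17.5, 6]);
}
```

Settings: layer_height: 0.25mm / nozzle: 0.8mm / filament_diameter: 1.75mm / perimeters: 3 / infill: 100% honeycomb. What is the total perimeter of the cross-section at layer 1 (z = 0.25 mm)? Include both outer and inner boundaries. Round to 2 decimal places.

At z = 0.25 mm: the cube is present — its section is the full 9.5×11 rectangle (perimeter 41.00 mm); the cube at (0, -0.5) is absent (z outside [0.5, 6.5]); Taking the union: only the 9.5×11 cube is present, so the union is just that shape — boundary = 41.00 mm. Overall, the cross-section is a single solid region. Total boundary length (outer) = 41.00 mm.

41.00 mm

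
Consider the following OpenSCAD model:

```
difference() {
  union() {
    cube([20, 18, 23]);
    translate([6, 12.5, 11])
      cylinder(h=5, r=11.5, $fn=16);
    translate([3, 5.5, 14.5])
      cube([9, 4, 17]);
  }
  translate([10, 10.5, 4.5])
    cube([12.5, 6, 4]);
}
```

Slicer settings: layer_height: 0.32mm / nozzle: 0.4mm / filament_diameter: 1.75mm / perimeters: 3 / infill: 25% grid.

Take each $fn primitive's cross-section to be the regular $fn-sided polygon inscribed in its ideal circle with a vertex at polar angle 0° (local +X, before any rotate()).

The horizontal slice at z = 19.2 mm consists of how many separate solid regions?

1

At z = 19.2 mm: the cube is present — its section is the full 20×18 rectangle; the cylinder at (6, 12.5) is not intersected at this z (z outside [11, 16]); the cube at (3, 5.5) (footprint 9×4) is included at this height; Combining (union): the 9×4 cube at (3, 5.5) lies entirely inside the 20×18 cube, so the union is just the 20×18 cube — 1 connected region; the cube at (10, 10.5) does not reach this height (z outside [4.5, 8.5]); After the difference (first − rest): none of the subtracted shapes is present at this height, so the result so far is unchanged — 1 connected region. The result has 1 disconnected region.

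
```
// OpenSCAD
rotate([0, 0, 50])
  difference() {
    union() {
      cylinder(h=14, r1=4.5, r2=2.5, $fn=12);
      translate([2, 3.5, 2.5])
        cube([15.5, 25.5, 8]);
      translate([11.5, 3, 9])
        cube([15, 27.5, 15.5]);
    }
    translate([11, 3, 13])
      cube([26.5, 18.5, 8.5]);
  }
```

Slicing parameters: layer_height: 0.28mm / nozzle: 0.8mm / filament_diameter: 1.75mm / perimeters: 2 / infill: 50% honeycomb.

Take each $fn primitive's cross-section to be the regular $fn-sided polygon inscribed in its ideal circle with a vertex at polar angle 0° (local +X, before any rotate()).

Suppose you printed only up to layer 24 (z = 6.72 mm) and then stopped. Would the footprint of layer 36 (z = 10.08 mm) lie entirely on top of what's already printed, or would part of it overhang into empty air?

Compare the two slices. At z = 6.72: the cone: at t=0.480 of its height the radius interpolates to r₁+(r₂−r₁)t = 3.540, giving a regular 12-gon of that circumradius (area = (12/2)·3.540²·sin(360°/12) = 37.59 mm²); the 15.5×25.5 cube at (2, 3.5) contributes its full rectangle (area 395.25 mm²); the cube at (11.5, 3) does not reach this height (z outside [9, 24.5]); Combining (union): the 2 present regions are separate (no shared area or edge), so areas and boundary lengths simply add and each stays a separate island — area = 432.84 mm²; the cube at (11, 3) is not intersected at this z (z outside [13, 21.5]); Taking the first minus the rest: none of the subtracted shapes is present at this height, so that combined region is unchanged — area = 432.84 mm²; (whole slice rotated 50° about Z — lengths, areas and connectivity unchanged). At z = 10.08: the cone contributes a regular 12-gon of circumradius 3.060 (interpolated between r1=4.5 and r2=2.5 at t=0.720) (area = (12/2)·3.060²·sin(360°/12) = 28.09 mm²); the 15.5×25.5 cube at (2, 3.5) contributes its full rectangle (area 395.25 mm²); the cube at (11.5, 3) is present — its section is the full 15×27.5 rectangle (area 412.50 mm²); Taking the union: the regions partially overlap — summed areas 835.84 mm² minus the doubly-counted overlap 153.00 mm² gives 682.84 mm² — area = 682.84 mm²; the cube at (11, 3) does not reach this height (z outside [13, 21.5]); After the difference (first − rest): none of the subtracted shapes is present at this height, so the result so far is unchanged — area = 682.84 mm²; (whole slice rotated 50° about Z — lengths, areas and connectivity unchanged). Checking containment: at z = 10.08 the cross-section extends beyond the z = 6.72 cross-section by about 259.50 mm².

part overhangs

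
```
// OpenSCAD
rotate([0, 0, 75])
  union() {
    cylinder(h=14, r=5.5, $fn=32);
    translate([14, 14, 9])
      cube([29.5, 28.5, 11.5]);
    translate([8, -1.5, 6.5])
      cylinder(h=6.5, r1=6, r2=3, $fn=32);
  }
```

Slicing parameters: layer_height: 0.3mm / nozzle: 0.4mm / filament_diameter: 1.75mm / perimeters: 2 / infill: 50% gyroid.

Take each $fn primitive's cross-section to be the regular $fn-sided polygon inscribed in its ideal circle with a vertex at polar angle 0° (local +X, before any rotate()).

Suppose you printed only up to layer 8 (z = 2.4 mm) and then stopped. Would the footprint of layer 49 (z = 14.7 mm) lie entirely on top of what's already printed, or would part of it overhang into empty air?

part overhangs

Compare the two slices. At z = 2.4: the r=5.5 cylinder gives a regular 32-gon of circumradius 5.5 (constant along its height) (area = (32/2)·5.500²·sin(360°/32) = 94.42 mm²); the cube at (14, 14) is not intersected at this z (z outside [9, 20.5]); the cone at (8, -1.5) is absent (z outside [6.5, 13]); Combining (union): only the r=5.5 cylinder is present, so the union is just that shape — area = 94.42 mm²; (whole slice rotated 75° about Z — lengths, areas and connectivity unchanged). At z = 14.7: the cylinder does not reach this height (z outside [0, 14]); the cube at (14, 14) (footprint 29.5×28.5) is included at this height (area 840.75 mm²); the cone at (8, -1.5) does not reach this height (z outside [6.5, 13]); Combining (union): only the 29.5×28.5 cube at (14, 14) is present, so the union is just that shape — area = 840.75 mm²; (whole slice rotated 75° about Z — lengths, areas and connectivity unchanged). Checking containment: at z = 14.7 the cross-section extends beyond the z = 2.4 cross-section by about 840.75 mm².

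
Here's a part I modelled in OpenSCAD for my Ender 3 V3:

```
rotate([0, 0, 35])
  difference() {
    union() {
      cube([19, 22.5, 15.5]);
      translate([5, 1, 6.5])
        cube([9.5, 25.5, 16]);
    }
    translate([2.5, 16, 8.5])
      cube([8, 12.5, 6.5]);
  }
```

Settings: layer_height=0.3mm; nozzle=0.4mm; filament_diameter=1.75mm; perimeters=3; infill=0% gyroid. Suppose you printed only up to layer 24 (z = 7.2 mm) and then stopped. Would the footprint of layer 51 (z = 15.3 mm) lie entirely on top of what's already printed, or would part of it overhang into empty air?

Compare the two slices. At z = 7.2: the 19×22.5 cube contributes its full rectangle (area 427.50 mm²); the cube at (5, 1) (footprint 9.5×25.5) is included at this height (area 242.25 mm²); Combining (union): the regions partially overlap — summed areas 669.75 mm² minus the doubly-counted overlap 204.25 mm² gives 465.50 mm² — area = 465.50 mm²; the cube at (2.5, 16) is not intersected at this z (z outside [8.5, 15]); After the difference (first − rest): none of the subtracted shapes is present at this height, so that combined region is unchanged — area = 465.50 mm²; (rotated 35° about Z; rotation is an isometry so areas/perimeters/island counts are preserved). At z = 15.3: the cube is present — its section is the full 19×22.5 rectangle (area 427.50 mm²); the cube at (5, 1) (footprint 9.5×25.5) is included at this height (area 242.25 mm²); Merging all regions: the regions partially overlap — summed areas 669.75 mm² minus the doubly-counted overlap 204.25 mm² gives 465.50 mm² — area = 465.50 mm²; the cube at (2.5, 16) is absent (z outside [8.5, 15]); Taking the first minus the rest: none of the subtracted shapes is present at this height, so that combined region is unchanged — area = 465.50 mm²; (rotated 35° about Z; rotation is an isometry so areas/perimeters/island counts are preserved). Checking containment: the cross-section at z = 15.3 is a subset of the cross-section at z = 7.2.

entirely on top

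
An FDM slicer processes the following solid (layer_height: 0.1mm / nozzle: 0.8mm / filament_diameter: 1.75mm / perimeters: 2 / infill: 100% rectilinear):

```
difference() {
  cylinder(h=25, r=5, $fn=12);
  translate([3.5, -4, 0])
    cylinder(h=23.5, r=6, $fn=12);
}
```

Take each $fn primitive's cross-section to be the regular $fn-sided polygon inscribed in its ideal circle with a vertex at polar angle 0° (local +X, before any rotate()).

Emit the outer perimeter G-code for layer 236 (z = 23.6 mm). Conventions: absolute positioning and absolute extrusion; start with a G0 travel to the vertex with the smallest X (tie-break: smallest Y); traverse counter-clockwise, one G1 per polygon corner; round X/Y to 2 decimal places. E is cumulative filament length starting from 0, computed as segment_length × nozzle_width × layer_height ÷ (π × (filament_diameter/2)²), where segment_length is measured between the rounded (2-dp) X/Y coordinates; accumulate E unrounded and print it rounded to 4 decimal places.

At z = 23.6 mm: the r=5 cylinder contributes a regular 12-gon of circumradius 5; the cylinder at (3.5, -4) is absent (z outside [0, 23.5]); Subtracting the remaining from the first: none of the subtracted shapes is present at this height, so the r=5 cylinder is unchanged — 1 connected region. The outline is a single polygon with 12 vertices. Extrusion per mm of travel: 0.8 × 0.1 / (π × 0.875²) = 0.033260. Accumulating E over each segment gives final E = 1.0330.

G0 X-5.00 Y0.00 Z23.60
G1 X-4.33 Y-2.50 E0.0861
G1 X-2.50 Y-4.33 E0.1722
G1 X0.00 Y-5.00 E0.2582
G1 X2.50 Y-4.33 E0.3443
G1 X4.33 Y-2.50 E0.4304
G1 X5.00 Y0.00 E0.5165
G1 X4.33 Y2.50 E0.6026
G1 X2.50 Y4.33 E0.6887
G1 X0.00 Y5.00 E0.7747
G1 X-2.50 Y4.33 E0.8608
G1 X-4.33 Y2.50 E0.9469
G1 X-5.00 Y0.00 E1.0330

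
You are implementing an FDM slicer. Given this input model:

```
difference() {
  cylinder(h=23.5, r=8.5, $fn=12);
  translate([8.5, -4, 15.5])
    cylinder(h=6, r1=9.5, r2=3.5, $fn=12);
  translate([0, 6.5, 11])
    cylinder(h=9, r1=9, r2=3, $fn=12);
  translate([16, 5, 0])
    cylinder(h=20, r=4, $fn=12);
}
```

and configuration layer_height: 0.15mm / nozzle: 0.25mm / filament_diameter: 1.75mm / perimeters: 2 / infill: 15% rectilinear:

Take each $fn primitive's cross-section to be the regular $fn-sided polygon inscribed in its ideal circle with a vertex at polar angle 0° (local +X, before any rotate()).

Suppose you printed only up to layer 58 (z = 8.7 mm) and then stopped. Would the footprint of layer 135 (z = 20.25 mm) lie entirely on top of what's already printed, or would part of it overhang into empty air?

entirely on top

Compare the two slices. At z = 8.7: the cylinder: section is a regular 12-gon, circumradius r=8.5 (area = (12/2)·8.500²·sin(360°/12) = 216.75 mm²); the cone at (8.5, -4) is absent (z outside [15.5, 21.5]); the cone at (0, 6.5) is absent (z outside [11, 20]); the r=4 cylinder at (16, 5) contributes a regular 12-gon of circumradius 4 (area = (12/2)·4.000²·sin(360°/12) = 48.00 mm²); After the difference (first − rest): starting from the r=8.5 cylinder (216.75 mm²), the r=4 cylinder at (16, 5) misses the remaining region (no effect) — area = 216.75 mm². At z = 20.25: the r=8.5 cylinder contributes a regular 12-gon of circumradius 8.5 (area = (12/2)·8.500²·sin(360°/12) = 216.75 mm²); the cone at (8.5, -4) contributes a regular 12-gon of circumradius 4.750 (interpolated between r1=9.5 and r2=3.5 at t=0.792) (area = (12/2)·4.750²·sin(360°/12) = 67.69 mm²); the cone at (0, 6.5) does not reach this height (z outside [11, 20]); the cylinder at (16, 5) is not intersected at this z (z outside [0, 20]); After the difference (first − rest): starting from the r=8.5 cylinder (216.75 mm²), the cone at (8.5, -4) partially overlaps it — only the 20.46 mm² overlap (of its 67.69 mm²) is removed, clipping the outline — area = 196.29 mm². Checking containment: the cross-section at z = 20.25 is a subset of the cross-section at z = 8.7.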